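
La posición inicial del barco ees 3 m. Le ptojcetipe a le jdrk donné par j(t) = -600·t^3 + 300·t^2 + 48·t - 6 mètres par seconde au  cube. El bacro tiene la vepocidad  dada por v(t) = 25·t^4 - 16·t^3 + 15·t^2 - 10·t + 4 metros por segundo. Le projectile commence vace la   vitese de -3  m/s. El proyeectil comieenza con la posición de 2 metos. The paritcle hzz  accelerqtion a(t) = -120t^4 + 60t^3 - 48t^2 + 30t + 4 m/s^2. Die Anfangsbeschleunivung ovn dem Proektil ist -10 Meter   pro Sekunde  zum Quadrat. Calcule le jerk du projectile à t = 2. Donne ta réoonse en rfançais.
De l'équation du jerk j(t) = -600·t^3 + 300·t^2 + 48·t - 6, nous substituons t = 2 pour obtenir j = -3510.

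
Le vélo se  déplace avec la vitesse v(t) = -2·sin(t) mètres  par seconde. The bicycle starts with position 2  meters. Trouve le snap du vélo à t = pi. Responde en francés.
Nous devons dériver notre équation de la vitesse v(t) = -2·sin(t) 3 fois. En dérivant la vitesse, nous obtenons l'accélération: a(t) = -2·cos(t). En dérivant l'accélération, nous obtenons le jerk: j(t) = 2·sin(t). En dérivant le jerk, nous obtenons le snap: s(t) = 2·cos(t). De l'équation du snap s(t) = 2·cos(t), nous substituons t = pi pour obtenir s = -2.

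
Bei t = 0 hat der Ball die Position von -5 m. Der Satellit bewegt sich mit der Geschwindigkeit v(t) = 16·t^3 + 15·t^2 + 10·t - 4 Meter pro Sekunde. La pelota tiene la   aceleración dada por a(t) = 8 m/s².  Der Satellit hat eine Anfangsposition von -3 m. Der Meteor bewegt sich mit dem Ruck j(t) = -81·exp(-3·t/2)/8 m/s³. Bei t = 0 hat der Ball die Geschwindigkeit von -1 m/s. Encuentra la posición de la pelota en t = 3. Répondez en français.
En partant de l'accélération a(t) = 8, nous prenons 2 intégrales. En intégrant l'accélération et en utilisant la condition initiale v(0) = -1, nous obtenons v(t) = 8·t - 1. En prenant ∫v(t)dt et en appliquant x(0) = -5, nous trouvons x(t) = 4·t^2 - t - 5. Nous avons la position x(t) = 4·t^2 - t - 5. En substituant t = 3: x(3) = 28.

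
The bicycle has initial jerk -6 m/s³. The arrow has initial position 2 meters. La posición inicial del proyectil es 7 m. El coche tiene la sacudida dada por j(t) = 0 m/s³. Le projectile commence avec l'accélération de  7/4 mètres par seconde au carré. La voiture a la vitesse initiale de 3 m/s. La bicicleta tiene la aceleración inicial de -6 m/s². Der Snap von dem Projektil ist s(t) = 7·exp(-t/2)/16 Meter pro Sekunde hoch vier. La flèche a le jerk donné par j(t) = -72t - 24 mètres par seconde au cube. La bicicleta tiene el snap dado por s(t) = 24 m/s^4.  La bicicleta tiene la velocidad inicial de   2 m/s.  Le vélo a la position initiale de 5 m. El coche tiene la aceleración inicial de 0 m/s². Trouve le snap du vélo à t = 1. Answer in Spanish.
Tenemos el snap s(t) = 24. Sustituyendo t = 1: s(1) = 24.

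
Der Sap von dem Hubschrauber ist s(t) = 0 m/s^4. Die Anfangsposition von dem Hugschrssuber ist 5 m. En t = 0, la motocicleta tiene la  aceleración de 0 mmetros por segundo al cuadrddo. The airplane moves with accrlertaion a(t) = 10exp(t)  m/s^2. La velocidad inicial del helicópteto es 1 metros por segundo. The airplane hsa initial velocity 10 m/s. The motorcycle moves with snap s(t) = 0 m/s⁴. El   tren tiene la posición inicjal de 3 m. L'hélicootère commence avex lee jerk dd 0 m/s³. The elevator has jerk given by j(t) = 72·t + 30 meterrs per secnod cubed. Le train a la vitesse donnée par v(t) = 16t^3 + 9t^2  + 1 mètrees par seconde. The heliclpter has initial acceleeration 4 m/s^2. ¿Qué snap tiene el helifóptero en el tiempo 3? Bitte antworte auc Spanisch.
Tenemos el snap s(t) = 0. Sustituyendo t = 3: s(3) = 0.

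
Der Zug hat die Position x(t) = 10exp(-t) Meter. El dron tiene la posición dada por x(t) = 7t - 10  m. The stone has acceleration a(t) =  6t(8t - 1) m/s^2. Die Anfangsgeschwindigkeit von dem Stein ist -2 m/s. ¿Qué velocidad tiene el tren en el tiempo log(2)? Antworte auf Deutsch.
Wir müssen unsere Gleichung für die Position x(t) = 10·exp(-t) 1-mal ableiten. Die Ableitung von der Position ergibt die Geschwindigkeit: v(t) = -10·exp(-t). Aus der Gleichung für die Geschwindigkeit v(t) = -10·exp(-t), setzen wir t = log(2) ein und erhalten v = -5.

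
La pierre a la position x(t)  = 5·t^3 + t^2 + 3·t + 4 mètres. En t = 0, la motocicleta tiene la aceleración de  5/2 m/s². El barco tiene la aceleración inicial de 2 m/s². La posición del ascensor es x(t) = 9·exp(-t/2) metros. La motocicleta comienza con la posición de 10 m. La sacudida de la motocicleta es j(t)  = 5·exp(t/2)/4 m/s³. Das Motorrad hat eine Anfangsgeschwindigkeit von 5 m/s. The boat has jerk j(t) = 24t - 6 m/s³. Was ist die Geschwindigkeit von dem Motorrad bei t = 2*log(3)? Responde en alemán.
Wir müssen unsere Gleichung für den Ruck j(t) = 5·exp(t/2)/4 2-mal integrieren. Mit ∫j(t)dt und Anwendung von a(0) = 5/2, finden wir a(t) = 5·exp(t/2)/2. Mit ∫a(t)dt und Anwendung von v(0) = 5, finden wir v(t) = 5·exp(t/2). Mit v(t) = 5·exp(t/2) und Einsetzen von t = 2*log(3), finden wir v = 15.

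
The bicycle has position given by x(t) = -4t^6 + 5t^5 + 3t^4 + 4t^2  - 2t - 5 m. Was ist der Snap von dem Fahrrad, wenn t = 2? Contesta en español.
Debemos derivar nuestra ecuación de la posición x(t) = -4·t^6 + 5·t^5 + 3·t^4 + 4·t^2 - 2·t - 5 4 veces. Derivando la posición, obtenemos la velocidad: v(t) = -24·t^5 + 25·t^4 + 12·t^3 + 8·t - 2. La derivada de la velocidad da la aceleración: a(t) = -120·t^4 + 100·t^3 + 36·t^2 + 8. Tomando d/dt de a(t), encontramos j(t) = -480·t^3 + 300·t^2 + 72·t. Tomando d/dt de j(t), encontramos s(t) = -1440·t^2 + 600·t + 72. Tenemos el snap s(t) = -1440·t^2 + 600·t + 72. Sustituyendo t = 2: s(2) = -4488.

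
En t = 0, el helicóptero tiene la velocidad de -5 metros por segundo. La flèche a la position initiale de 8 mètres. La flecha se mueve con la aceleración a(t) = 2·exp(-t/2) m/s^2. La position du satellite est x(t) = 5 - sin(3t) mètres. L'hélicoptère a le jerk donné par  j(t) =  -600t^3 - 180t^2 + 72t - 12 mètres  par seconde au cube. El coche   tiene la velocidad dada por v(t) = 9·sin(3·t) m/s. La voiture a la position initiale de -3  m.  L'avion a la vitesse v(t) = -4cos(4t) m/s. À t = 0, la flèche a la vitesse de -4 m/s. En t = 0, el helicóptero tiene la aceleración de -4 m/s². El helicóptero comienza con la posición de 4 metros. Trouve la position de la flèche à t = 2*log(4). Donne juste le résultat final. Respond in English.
At t = 2*log(4), x = 2.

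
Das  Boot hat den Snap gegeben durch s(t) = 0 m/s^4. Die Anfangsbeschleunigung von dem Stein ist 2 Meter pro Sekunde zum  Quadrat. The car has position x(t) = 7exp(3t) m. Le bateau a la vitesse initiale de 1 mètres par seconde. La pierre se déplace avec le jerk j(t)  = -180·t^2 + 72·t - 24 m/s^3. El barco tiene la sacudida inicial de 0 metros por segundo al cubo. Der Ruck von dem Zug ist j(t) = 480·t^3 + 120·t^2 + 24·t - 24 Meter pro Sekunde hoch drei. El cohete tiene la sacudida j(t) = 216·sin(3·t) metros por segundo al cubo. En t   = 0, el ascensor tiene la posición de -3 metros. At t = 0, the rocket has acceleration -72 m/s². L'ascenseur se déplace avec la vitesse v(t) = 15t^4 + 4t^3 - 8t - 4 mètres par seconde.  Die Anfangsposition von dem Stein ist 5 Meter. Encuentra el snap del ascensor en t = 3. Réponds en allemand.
Wir müssen unsere Gleichung für die Geschwindigkeit v(t) = 15·t^4 + 4·t^3 - 8·t - 4 3-mal ableiten. Durch Ableiten von der Geschwindigkeit erhalten wir die Beschleunigung: a(t) = 60·t^3 + 12·t^2 - 8. Die Ableitung von der Beschleunigung ergibt den Ruck: j(t) = 180·t^2 + 24·t. Die Ableitung von dem Ruck ergibt den Snap: s(t) = 360·t + 24. Mit s(t) = 360·t + 24 und Einsetzen von t = 3, finden wir s = 1104.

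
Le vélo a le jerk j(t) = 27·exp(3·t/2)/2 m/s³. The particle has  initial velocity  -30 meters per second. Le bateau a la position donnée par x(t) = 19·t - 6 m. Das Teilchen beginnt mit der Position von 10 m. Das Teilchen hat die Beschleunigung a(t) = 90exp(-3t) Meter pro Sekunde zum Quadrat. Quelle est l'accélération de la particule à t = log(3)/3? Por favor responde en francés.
Nous avons l'accélération a(t) = 90·exp(-3·t). En substituant t = log(3)/3: a(log(3)/3) = 30.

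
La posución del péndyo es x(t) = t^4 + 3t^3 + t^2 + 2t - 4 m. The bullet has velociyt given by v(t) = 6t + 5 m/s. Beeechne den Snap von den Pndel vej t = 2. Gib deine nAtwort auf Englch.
Starting from position x(t) = t^4 + 3·t^3 + t^2 + 2·t - 4, we take 4 derivatives. Differentiating position, we get velocity: v(t) = 4·t^3 + 9·t^2 + 2·t + 2. Differentiating velocity, we get acceleration: a(t) = 12·t^2 + 18·t + 2. Differentiating acceleration, we get jerk: j(t) = 24·t + 18. Taking d/dt of j(t), we find s(t) = 24. Using s(t) = 24 and substituting t = 2, we find s = 24.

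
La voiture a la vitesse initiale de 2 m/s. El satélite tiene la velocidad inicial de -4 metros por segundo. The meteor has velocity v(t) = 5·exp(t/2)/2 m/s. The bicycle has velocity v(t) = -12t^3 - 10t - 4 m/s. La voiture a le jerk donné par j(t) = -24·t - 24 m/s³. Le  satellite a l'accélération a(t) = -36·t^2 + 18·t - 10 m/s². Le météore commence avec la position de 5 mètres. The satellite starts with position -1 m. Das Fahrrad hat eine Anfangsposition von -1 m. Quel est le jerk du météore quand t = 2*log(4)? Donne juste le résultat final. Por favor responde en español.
La respuesta es 5/2.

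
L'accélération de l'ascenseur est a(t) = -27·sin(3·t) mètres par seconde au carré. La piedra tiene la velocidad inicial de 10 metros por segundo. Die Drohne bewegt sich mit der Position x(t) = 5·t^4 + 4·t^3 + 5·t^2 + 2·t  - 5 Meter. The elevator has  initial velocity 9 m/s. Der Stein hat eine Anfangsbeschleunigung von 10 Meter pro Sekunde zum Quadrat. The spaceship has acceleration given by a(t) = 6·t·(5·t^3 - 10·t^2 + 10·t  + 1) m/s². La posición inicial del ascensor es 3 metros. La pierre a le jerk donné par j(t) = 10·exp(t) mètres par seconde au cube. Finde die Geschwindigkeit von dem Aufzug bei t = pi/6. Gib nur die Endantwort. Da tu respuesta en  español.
La velocidad en t = pi/6 es v = 0.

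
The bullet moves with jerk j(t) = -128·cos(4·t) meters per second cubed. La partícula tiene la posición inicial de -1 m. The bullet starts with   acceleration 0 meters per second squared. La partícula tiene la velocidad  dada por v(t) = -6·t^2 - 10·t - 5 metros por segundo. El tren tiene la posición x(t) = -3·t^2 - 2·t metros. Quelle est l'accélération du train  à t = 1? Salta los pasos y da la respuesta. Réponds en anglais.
The answer is -6.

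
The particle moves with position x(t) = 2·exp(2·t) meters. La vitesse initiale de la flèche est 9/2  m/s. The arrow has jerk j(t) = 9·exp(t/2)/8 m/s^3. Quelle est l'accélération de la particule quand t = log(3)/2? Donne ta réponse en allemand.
Wir müssen unsere Gleichung für die Position x(t) = 2·exp(2·t) 2-mal ableiten. Durch Ableiten von der Position erhalten wir die Geschwindigkeit: v(t) = 4·exp(2·t). Durch Ableiten von der Geschwindigkeit erhalten wir die Beschleunigung: a(t) = 8·exp(2·t). Aus der Gleichung für die Beschleunigung a(t) = 8·exp(2·t), setzen wir t = log(3)/2 ein und erhalten a = 24.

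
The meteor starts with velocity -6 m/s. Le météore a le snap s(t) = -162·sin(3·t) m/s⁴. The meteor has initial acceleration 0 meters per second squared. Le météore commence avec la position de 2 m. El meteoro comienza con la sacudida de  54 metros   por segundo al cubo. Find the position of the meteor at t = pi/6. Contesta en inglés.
To find the answer, we compute 4 antiderivatives of s(t) = -162·sin(3·t). The integral of snap, with j(0) = 54, gives jerk: j(t) = 54·cos(3·t). Taking ∫j(t)dt and applying a(0) = 0, we find a(t) = 18·sin(3·t). Finding the antiderivative of a(t) and using v(0) = -6: v(t) = -6·cos(3·t). The antiderivative of velocity is position. Using x(0) = 2, we get x(t) = 2 - 2·sin(3·t). Using x(t) = 2 - 2·sin(3·t) and substituting t = pi/6, we find x = 0.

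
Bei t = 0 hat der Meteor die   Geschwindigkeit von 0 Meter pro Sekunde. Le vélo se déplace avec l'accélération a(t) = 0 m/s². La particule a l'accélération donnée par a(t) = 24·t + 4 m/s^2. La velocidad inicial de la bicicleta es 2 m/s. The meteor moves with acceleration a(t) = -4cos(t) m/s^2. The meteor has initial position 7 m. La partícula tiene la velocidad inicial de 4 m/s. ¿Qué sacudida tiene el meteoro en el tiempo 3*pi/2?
Partiendo de la aceleración a(t) = -4·cos(t), tomamos 1 derivada. La derivada de la aceleración da la sacudida: j(t) = 4·sin(t). Usando j(t) = 4·sin(t) y sustituyendo t = 3*pi/2, encontramos j = -4.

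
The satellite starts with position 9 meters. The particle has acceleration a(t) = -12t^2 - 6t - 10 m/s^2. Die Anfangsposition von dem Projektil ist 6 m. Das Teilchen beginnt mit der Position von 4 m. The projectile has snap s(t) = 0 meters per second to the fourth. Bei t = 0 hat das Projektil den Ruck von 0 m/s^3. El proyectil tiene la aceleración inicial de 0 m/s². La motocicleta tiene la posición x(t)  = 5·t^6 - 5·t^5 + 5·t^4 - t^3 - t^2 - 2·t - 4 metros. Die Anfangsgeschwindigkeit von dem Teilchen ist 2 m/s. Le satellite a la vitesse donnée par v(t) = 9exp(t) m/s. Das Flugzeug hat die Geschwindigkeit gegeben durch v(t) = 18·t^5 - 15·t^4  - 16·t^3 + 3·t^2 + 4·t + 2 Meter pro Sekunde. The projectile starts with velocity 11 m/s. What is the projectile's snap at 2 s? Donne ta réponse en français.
En utilisant s(t) = 0 et en substituant t = 2, nous trouvons s = 0.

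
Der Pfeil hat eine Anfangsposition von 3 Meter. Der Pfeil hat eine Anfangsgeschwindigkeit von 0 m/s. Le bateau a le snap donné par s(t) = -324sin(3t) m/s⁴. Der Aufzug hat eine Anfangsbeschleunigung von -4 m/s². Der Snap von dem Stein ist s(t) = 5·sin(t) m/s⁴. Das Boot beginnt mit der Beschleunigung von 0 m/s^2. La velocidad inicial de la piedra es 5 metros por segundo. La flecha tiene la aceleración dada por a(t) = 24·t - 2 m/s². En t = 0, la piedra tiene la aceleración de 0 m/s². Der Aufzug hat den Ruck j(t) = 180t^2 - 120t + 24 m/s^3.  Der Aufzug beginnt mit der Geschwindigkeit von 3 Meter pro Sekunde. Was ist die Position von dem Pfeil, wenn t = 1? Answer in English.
We need to integrate our acceleration equation a(t) = 24·t - 2 2 times. Integrating acceleration and using the initial condition v(0) = 0, we get v(t) = 2·t·(6·t - 1). Integrating velocity and using the initial condition x(0) = 3, we get x(t) = 4·t^3 - t^2 + 3. We have position x(t) = 4·t^3 - t^2 + 3. Substituting t = 1: x(1) = 6.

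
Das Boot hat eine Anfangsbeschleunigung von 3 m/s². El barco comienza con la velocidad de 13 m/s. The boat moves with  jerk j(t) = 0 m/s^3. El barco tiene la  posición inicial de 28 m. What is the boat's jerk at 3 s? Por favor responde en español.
De la ecuación de la sacudida j(t) = 0, sustituimos t = 3 para obtener j = 0.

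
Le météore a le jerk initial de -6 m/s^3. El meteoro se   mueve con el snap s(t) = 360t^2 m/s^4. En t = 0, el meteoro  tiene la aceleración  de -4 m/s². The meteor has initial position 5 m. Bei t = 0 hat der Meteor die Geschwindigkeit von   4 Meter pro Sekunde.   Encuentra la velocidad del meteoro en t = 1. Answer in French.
Pour résoudre ceci, nous devons prendre 3 primitives de notre équation du snap s(t) = 360·t^2. En prenant ∫s(t)dt et en appliquant j(0) = -6, nous trouvons j(t) = 120·t^3 - 6. La primitive du jerk est l'accélération. En utilisant a(0) = -4, nous obtenons a(t) = 30·t^4 - 6·t - 4. L'intégrale de l'accélération est la vitesse. En utilisant v(0) = 4, nous obtenons v(t) = 6·t^5 - 3·t^2 - 4·t + 4. En utilisant v(t) = 6·t^5 - 3·t^2 - 4·t + 4 et en substituant t = 1, nous trouvons v = 3.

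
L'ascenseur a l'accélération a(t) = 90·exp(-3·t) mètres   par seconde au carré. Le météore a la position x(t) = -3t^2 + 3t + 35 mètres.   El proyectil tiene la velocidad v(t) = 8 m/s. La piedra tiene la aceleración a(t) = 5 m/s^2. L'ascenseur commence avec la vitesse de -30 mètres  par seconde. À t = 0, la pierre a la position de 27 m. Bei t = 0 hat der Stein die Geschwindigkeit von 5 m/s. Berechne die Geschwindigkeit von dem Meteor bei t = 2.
Um dies zu lösen, müssen wir 1 Ableitung unserer Gleichung für die Position x(t) = -3·t^2 + 3·t + 35 nehmen. Mit d/dt von x(t) finden wir v(t) = 3 - 6·t. Wir haben die Geschwindigkeit v(t) = 3 - 6·t. Durch Einsetzen von t = 2: v(2) = -9.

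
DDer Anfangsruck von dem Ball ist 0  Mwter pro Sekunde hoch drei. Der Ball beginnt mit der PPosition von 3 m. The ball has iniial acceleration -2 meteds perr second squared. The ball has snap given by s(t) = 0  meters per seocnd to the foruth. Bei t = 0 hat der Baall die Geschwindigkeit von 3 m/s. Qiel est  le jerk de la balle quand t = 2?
En partant du snap s(t) = 0, nous prenons 1 primitive. En prenant ∫s(t)dt et en appliquant j(0) = 0, nous trouvons j(t) = 0. De l'équation du jerk j(t) = 0, nous substituons t = 2 pour obtenir j = 0.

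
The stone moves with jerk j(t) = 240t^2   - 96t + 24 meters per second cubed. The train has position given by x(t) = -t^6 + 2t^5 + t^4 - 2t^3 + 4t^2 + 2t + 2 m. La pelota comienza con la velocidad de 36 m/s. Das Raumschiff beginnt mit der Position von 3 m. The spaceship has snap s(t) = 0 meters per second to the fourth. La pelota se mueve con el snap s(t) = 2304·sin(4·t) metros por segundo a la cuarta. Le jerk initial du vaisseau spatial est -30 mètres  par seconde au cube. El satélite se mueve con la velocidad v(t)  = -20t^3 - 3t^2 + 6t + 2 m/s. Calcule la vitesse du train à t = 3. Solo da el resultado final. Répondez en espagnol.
La respuesta es -568.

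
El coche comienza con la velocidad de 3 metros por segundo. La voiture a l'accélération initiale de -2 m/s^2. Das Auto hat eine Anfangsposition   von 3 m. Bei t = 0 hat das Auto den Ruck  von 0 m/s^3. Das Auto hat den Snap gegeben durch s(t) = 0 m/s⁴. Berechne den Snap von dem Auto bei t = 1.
Wir haben den Snap s(t) = 0. Durch Einsetzen von t = 1: s(1) = 0.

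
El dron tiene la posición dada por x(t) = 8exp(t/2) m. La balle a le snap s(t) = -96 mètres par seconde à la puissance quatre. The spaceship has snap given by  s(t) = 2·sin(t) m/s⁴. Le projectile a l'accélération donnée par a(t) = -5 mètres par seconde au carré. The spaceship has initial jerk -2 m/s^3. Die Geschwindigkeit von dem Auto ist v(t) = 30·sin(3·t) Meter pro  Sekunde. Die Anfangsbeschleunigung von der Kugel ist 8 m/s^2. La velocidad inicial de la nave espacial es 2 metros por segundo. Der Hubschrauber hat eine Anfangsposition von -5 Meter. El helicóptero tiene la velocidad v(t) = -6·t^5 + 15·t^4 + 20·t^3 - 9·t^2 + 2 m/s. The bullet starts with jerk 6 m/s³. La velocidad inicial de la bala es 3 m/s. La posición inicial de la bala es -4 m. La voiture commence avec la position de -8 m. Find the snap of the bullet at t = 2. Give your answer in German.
Aus der Gleichung für den Snap s(t) = -96, setzen wir t = 2 ein und erhalten s = -96.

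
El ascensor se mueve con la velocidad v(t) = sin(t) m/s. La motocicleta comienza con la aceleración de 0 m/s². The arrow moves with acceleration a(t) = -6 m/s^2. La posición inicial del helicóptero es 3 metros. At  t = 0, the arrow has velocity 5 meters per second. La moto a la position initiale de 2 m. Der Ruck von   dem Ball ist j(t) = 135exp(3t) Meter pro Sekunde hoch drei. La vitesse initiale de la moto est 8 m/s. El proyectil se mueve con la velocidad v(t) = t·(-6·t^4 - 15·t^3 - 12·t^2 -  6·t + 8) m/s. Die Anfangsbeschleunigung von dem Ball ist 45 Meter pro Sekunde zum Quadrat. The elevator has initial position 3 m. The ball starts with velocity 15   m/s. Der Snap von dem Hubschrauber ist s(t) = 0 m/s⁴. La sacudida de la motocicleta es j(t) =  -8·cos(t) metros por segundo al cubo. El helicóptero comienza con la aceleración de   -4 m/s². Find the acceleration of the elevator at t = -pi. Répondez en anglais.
Starting from velocity v(t) = sin(t), we take 1 derivative. Taking d/dt of v(t), we find a(t) = cos(t). From the given acceleration equation a(t) = cos(t), we substitute t = -pi to get a = -1.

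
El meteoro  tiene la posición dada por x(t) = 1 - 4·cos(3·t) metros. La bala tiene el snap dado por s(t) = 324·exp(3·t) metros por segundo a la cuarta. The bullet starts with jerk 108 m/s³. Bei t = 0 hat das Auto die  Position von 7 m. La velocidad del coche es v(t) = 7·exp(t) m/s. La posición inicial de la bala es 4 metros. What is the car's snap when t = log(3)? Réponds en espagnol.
Para resolver esto, necesitamos tomar 3 derivadas de nuestra ecuación de la velocidad v(t) = 7·exp(t). Tomando d/dt de v(t), encontramos a(t) = 7·exp(t). La derivada de la aceleración da la sacudida: j(t) = 7·exp(t). Derivando la sacudida, obtenemos el snap: s(t) = 7·exp(t). Tenemos el snap s(t) = 7·exp(t). Sustituyendo t = log(3): s(log(3)) = 21.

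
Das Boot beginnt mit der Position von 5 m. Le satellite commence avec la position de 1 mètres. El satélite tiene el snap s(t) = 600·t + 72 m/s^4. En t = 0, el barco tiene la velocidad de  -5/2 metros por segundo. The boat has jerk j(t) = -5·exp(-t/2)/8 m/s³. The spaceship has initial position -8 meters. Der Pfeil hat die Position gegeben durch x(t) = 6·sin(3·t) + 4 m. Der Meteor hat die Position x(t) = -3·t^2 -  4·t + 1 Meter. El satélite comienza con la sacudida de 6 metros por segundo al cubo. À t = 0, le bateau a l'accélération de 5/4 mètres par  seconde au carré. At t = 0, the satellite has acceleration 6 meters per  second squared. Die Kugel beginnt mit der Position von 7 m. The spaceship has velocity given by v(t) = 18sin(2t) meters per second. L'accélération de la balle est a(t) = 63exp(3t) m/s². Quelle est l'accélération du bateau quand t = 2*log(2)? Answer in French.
En partant du jerk j(t) = -5·exp(-t/2)/8, nous prenons 1 primitive. En prenant ∫j(t)dt et en appliquant a(0) = 5/4, nous trouvons a(t) = 5·exp(-t/2)/4. Nous avons l'accélération a(t) = 5·exp(-t/2)/4. En substituant t = 2*log(2): a(2*log(2)) = 5/8.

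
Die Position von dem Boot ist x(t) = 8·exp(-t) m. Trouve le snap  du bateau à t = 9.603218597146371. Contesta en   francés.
Pour résoudre ceci, nous devons prendre 4 dérivées de notre équation de la position x(t) = 8·exp(-t). La dérivée de la position donne la vitesse: v(t) = -8·exp(-t). En prenant d/dt de v(t), nous trouvons a(t) = 8·exp(-t). En prenant d/dt de a(t), nous trouvons j(t) = -8·exp(-t). En prenant d/dt de j(t), nous trouvons s(t) = 8·exp(-t). De l'équation du snap s(t) = 8·exp(-t), nous substituons t = 9.603218597146371 pour obtenir s = 0.000540088763281783.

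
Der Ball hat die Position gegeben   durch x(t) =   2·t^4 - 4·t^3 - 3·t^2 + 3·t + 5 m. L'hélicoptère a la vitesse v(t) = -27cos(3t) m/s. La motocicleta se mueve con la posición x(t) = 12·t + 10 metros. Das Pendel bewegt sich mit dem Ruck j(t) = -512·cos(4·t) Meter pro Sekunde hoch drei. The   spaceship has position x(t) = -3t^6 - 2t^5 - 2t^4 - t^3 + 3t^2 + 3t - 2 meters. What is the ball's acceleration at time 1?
Starting from position x(t) = 2·t^4 - 4·t^3 - 3·t^2 + 3·t + 5, we take 2 derivatives. Differentiating position, we get velocity: v(t) = 8·t^3 - 12·t^2 - 6·t + 3. Differentiating velocity, we get acceleration: a(t) = 24·t^2 - 24·t - 6. From the given acceleration equation a(t) = 24·t^2 - 24·t - 6, we substitute t = 1 to get a = -6.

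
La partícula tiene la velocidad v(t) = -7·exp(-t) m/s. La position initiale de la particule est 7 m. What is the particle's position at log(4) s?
To find the answer, we compute 1 antiderivative of v(t) = -7·exp(-t). Taking ∫v(t)dt and applying x(0) = 7, we find x(t) = 7·exp(-t). We have position x(t) = 7·exp(-t). Substituting t = log(4): x(log(4)) = 7/4.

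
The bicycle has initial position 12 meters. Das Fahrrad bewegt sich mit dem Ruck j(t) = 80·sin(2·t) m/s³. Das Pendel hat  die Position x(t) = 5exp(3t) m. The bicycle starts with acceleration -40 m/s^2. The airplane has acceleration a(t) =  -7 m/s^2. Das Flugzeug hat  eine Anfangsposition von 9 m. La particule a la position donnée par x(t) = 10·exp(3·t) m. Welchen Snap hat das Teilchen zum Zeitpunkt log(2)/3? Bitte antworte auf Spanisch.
Partiendo de la posición x(t) = 10·exp(3·t), tomamos 4 derivadas. Derivando la posición, obtenemos la velocidad: v(t) = 30·exp(3·t). Tomando d/dt de v(t), encontramos a(t) = 90·exp(3·t). La derivada de la aceleración da la sacudida: j(t) = 270·exp(3·t). Tomando d/dt de j(t), encontramos s(t) = 810·exp(3·t). Usando s(t) = 810·exp(3·t) y sustituyendo t = log(2)/3, encontramos s = 1620.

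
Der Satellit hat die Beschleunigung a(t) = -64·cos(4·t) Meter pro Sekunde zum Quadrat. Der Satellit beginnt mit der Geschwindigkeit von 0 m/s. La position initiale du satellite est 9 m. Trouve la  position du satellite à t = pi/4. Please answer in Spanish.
Debemos encontrar la integral de nuestra ecuación de la aceleración a(t) = -64·cos(4·t) 2 veces. Integrando la aceleración y usando la condición inicial v(0) = 0, obtenemos v(t) = -16·sin(4·t). La antiderivada de la velocidad, con x(0) = 9, da la posición: x(t) = 4·cos(4·t) + 5. Tenemos la posición x(t) = 4·cos(4·t) + 5. Sustituyendo t = pi/4: x(pi/4) = 1.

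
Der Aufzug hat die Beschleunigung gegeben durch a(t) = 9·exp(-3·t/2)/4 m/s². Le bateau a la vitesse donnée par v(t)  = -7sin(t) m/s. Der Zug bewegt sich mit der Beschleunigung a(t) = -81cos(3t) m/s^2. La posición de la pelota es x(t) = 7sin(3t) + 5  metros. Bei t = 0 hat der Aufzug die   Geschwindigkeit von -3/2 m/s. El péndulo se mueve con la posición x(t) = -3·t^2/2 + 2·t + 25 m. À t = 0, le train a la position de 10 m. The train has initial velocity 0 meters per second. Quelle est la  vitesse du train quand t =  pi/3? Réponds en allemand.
Wir müssen unsere Gleichung für die Beschleunigung a(t) = -81·cos(3·t) 1-mal integrieren. Die Stammfunktion von der Beschleunigung ist die Geschwindigkeit. Mit v(0) = 0 erhalten wir v(t) = -27·sin(3·t). Wir haben die Geschwindigkeit v(t) = -27·sin(3·t). Durch Einsetzen von t = pi/3: v(pi/3) = 0.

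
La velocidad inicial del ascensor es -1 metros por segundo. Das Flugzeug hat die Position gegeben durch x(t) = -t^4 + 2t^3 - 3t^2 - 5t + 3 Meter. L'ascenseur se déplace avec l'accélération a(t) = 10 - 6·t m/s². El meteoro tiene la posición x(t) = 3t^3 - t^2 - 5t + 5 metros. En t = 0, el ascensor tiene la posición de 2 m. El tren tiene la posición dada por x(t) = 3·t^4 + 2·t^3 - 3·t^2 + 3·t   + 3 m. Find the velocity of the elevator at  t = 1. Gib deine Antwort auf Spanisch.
Para resolver esto, necesitamos tomar 1 antiderivada de nuestra ecuación de la aceleración a(t) = 10 - 6·t. La integral de la aceleración es la velocidad. Usando v(0) = -1, obtenemos v(t) = -3·t^2 + 10·t - 1. Tenemos la velocidad v(t) = -3·t^2 + 10·t - 1. Sustituyendo t = 1: v(1) = 6.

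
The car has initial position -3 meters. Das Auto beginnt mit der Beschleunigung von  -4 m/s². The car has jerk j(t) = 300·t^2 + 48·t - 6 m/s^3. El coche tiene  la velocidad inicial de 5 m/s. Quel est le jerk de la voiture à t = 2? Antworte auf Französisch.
Nous avons le jerk j(t) = 300·t^2 + 48·t - 6. En substituant t = 2: j(2) = 1290.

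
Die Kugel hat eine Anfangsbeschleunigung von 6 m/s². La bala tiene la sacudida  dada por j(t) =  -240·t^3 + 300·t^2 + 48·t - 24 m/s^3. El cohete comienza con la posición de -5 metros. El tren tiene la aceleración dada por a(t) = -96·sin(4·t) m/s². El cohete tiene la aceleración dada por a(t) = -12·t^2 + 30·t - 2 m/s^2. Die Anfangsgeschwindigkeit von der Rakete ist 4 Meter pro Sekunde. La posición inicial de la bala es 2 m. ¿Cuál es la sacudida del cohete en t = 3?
Debemos derivar nuestra ecuación de la aceleración a(t) = -12·t^2 + 30·t - 2 1 vez. Tomando d/dt de a(t), encontramos j(t) = 30 - 24·t. Usando j(t) = 30 - 24·t y sustituyendo t = 3, encontramos j = -42.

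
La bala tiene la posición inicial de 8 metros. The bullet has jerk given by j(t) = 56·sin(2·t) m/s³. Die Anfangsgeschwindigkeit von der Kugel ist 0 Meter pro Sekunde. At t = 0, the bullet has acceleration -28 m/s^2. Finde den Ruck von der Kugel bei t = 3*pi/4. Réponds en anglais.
Using j(t) = 56·sin(2·t) and substituting t = 3*pi/4, we find j = -56.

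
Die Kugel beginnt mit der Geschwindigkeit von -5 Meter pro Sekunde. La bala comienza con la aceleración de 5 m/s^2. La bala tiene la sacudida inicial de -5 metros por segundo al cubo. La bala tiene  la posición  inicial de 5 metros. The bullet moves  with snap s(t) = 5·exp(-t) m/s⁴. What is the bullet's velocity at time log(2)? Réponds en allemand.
Wir müssen unsere Gleichung für den Snap s(t) = 5·exp(-t) 3-mal integrieren. Mit ∫s(t)dt und Anwendung von j(0) = -5, finden wir j(t) = -5·exp(-t). Mit ∫j(t)dt und Anwendung von a(0) = 5, finden wir a(t) = 5·exp(-t). Das Integral von der Beschleunigung ist die Geschwindigkeit. Mit v(0) = -5 erhalten wir v(t) = -5·exp(-t). Aus der Gleichung für die Geschwindigkeit v(t) = -5·exp(-t), setzen wir t = log(2) ein und erhalten v = -5/2.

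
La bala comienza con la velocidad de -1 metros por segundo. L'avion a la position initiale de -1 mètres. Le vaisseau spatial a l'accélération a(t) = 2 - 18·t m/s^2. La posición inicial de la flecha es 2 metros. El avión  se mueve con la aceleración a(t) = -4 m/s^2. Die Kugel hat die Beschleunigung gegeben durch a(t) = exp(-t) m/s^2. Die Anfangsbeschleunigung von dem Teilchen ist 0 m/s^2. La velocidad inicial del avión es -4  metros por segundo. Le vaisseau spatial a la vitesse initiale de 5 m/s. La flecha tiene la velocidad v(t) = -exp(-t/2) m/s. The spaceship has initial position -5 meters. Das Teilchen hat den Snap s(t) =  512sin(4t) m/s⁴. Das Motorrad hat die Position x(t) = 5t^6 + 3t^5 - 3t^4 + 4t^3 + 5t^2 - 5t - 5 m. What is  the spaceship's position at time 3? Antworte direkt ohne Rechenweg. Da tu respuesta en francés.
x(3) = -62.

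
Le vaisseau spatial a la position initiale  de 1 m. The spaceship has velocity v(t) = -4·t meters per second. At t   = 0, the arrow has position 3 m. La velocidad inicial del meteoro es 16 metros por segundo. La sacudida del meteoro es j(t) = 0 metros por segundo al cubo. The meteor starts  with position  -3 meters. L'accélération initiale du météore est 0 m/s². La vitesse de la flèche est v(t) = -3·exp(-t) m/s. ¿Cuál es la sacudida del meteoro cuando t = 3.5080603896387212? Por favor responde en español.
Usando j(t) = 0 y sustituyendo t = 3.5080603896387212, encontramos j = 0.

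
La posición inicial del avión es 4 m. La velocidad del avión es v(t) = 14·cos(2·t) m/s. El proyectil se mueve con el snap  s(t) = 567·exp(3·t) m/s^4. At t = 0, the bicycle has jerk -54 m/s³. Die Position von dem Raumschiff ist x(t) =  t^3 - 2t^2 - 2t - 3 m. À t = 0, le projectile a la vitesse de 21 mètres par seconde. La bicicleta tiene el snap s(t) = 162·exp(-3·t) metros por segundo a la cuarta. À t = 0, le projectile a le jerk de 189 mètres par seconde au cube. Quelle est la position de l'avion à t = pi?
Nous devons intégrer notre équation de la vitesse v(t) = 14·cos(2·t) 1 fois. La primitive de la vitesse est la position. En utilisant x(0) = 4, nous obtenons x(t) = 7·sin(2·t) + 4. De l'équation de la position x(t) = 7·sin(2·t) + 4, nous substituons t = pi pour obtenir x = 4.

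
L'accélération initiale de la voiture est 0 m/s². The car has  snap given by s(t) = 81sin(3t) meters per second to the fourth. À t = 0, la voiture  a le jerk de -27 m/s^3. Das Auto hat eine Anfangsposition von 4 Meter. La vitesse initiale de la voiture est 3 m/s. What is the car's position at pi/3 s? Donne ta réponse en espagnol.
Necesitamos integrar nuestra ecuación del snap s(t) = 81·sin(3·t) 4 veces. La antiderivada del snap es la sacudida. Usando j(0) = -27, obtenemos j(t) = -27·cos(3·t). La antiderivada de la sacudida es la aceleración. Usando a(0) = 0, obtenemos a(t) = -9·sin(3·t). La antiderivada de la aceleración, con v(0) = 3, da la velocidad: v(t) = 3·cos(3·t). Integrando la velocidad y usando la condición inicial x(0) = 4, obtenemos x(t) = sin(3·t) + 4. Tenemos la posición x(t) = sin(3·t) + 4. Sustituyendo t = pi/3: x(pi/3) = 4.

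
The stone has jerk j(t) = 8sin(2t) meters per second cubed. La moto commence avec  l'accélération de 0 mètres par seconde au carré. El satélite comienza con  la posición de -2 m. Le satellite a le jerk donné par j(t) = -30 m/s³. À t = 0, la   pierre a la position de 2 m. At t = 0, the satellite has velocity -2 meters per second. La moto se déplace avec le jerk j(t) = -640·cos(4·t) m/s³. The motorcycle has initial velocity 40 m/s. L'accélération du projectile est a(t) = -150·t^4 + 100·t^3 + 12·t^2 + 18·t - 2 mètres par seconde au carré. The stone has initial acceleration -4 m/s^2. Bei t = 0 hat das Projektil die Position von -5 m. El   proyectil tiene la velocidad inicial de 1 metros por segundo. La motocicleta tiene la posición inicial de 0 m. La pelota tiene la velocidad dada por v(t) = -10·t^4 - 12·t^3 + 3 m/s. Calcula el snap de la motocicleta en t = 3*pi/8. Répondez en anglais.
Starting from jerk j(t) = -640·cos(4·t), we take 1 derivative. The derivative of jerk gives snap: s(t) = 2560·sin(4·t). Using s(t) = 2560·sin(4·t) and substituting t = 3*pi/8, we find s = -2560.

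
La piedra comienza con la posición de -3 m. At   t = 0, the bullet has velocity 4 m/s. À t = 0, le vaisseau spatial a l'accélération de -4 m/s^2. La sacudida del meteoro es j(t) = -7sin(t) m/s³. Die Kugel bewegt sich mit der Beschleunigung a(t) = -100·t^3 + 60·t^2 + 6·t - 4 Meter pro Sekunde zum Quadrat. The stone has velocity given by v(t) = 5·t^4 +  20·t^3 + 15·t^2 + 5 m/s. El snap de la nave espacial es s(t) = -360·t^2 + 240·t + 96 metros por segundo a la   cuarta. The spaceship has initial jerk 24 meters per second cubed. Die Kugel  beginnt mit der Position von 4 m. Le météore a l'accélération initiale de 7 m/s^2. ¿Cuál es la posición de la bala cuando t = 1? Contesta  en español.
Partiendo de la aceleración a(t) = -100·t^3 + 60·t^2 + 6·t - 4, tomamos 2 antiderivadas. Tomando ∫a(t)dt y aplicando v(0) = 4, encontramos v(t) = -25·t^4 + 20·t^3 + 3·t^2 - 4·t + 4. La integral de la velocidad es la posición. Usando x(0) = 4, obtenemos x(t) = -5·t^5 + 5·t^4 + t^3 - 2·t^2 + 4·t + 4. De la ecuación de la posición x(t) = -5·t^5 + 5·t^4 + t^3 - 2·t^2 + 4·t + 4, sustituimos t = 1 para obtener x = 7.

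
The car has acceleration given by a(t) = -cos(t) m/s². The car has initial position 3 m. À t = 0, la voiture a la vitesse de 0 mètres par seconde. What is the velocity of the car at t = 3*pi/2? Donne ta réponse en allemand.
Wir müssen unsere Gleichung für die Beschleunigung a(t) = -cos(t) 1-mal integrieren. Die Stammfunktion von der Beschleunigung ist die Geschwindigkeit. Mit v(0) = 0 erhalten wir v(t) = -sin(t). Aus der Gleichung für die Geschwindigkeit v(t) = -sin(t), setzen wir t = 3*pi/2 ein und erhalten v = 1.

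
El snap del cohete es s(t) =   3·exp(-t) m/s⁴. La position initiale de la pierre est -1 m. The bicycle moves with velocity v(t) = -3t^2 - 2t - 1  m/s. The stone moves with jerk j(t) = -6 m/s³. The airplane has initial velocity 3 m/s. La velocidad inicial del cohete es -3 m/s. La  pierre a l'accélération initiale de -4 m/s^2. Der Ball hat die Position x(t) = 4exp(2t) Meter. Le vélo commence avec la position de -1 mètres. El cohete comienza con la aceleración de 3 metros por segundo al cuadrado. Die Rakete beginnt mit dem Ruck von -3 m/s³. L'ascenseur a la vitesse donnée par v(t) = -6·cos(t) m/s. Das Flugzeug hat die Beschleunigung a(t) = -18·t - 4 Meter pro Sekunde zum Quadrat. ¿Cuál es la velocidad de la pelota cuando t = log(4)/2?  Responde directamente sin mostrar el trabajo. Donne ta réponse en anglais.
At t = log(4)/2, v = 32.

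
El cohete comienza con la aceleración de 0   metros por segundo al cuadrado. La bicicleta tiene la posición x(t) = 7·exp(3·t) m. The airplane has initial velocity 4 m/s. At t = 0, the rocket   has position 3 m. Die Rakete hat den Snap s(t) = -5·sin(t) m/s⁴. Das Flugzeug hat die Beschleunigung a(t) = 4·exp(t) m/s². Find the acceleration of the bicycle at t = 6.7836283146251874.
We must differentiate our position equation x(t) = 7·exp(3·t) 2 times. Taking d/dt of x(t), we find v(t) = 21·exp(3·t). Taking d/dt of v(t), we find a(t) = 63·exp(3·t). From the given acceleration equation a(t) = 63·exp(3·t), we substitute t = 6.7836283146251874 to get a = 43412778502.9553.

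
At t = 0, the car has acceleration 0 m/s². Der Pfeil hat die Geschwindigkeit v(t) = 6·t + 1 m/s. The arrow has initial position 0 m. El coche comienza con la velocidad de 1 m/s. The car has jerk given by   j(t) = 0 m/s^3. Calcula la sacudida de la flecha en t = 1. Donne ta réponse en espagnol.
Partiendo de la velocidad v(t) = 6·t + 1, tomamos 2 derivadas. Tomando d/dt de v(t), encontramos a(t) = 6. Derivando la aceleración, obtenemos la sacudida: j(t) = 0. Tenemos la sacudida j(t) = 0. Sustituyendo t = 1: j(1) = 0.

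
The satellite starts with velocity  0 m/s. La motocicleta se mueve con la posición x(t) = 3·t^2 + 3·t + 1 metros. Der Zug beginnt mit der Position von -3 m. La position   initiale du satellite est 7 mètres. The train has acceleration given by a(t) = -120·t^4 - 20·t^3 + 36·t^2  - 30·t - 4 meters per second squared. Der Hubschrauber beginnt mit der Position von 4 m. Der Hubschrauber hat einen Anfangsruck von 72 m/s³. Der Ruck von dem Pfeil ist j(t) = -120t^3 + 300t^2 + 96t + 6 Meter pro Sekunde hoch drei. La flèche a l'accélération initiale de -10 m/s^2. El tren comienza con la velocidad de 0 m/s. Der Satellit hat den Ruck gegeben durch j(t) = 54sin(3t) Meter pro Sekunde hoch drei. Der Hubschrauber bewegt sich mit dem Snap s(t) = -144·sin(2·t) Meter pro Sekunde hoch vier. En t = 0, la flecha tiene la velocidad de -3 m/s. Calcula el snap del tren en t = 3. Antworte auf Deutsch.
Wir müssen unsere Gleichung für die Beschleunigung a(t) = -120·t^4 - 20·t^3 + 36·t^2 - 30·t - 4 2-mal ableiten. Die Ableitung von der Beschleunigung ergibt den Ruck: j(t) = -480·t^3 - 60·t^2 + 72·t - 30. Die Ableitung von dem Ruck ergibt den Snap: s(t) = -1440·t^2 - 120·t + 72. Mit s(t) = -1440·t^2 - 120·t + 72 und Einsetzen von t = 3, finden wir s = -13248.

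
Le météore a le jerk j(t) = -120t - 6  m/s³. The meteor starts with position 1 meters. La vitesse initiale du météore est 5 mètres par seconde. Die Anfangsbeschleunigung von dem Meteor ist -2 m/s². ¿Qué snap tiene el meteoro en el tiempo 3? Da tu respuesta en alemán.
Wir müssen unsere Gleichung für den Ruck j(t) = -120·t - 6 1-mal ableiten. Durch Ableiten von dem Ruck erhalten wir den Snap: s(t) = -120. Aus der Gleichung für den Snap s(t) = -120, setzen wir t = 3 ein und erhalten s = -120.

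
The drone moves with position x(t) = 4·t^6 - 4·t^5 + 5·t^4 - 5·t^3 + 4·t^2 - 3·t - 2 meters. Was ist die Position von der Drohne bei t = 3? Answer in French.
Nous avons la position x(t) = 4·t^6 - 4·t^5 + 5·t^4 - 5·t^3 + 4·t^2 - 3·t - 2. En substituant t = 3: x(3) = 2239.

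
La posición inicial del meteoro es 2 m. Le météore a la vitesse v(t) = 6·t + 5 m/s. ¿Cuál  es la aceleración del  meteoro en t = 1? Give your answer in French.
Nous devons dériver notre équation de la vitesse v(t) = 6·t + 5 1 fois. En prenant d/dt de v(t), nous trouvons a(t) = 6. Nous avons l'accélération a(t) = 6. En substituant t = 1: a(1) = 6.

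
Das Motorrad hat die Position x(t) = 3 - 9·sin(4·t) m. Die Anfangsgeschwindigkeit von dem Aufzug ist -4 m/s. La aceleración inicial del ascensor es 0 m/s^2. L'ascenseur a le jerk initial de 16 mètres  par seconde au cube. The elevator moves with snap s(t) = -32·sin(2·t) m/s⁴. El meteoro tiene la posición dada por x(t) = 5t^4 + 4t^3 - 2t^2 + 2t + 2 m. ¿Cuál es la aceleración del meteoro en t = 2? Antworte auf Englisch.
Starting from position x(t) = 5·t^4 + 4·t^3 - 2·t^2 + 2·t + 2, we take 2 derivatives. Taking d/dt of x(t), we find v(t) = 20·t^3 + 12·t^2 - 4·t + 2. Taking d/dt of v(t), we find a(t) = 60·t^2 + 24·t - 4. Using a(t) = 60·t^2 + 24·t - 4 and substituting t = 2, we find a = 284.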